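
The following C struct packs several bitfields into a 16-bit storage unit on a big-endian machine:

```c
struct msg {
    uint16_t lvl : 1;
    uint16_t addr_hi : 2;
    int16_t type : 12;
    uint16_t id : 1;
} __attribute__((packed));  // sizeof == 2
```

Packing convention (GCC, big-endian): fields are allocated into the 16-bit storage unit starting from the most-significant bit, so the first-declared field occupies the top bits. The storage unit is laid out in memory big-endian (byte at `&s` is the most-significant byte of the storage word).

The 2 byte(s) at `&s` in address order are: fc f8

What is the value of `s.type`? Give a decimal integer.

[0]=0xfc [1]=0xf8 (big-endian) → word 0xfcf8
lvl:1 @ bit 15 → (0xfcf8>>15)&0x1 = 0x1
addr_hi:2 @ bit 13 → (0xfcf8>>13)&0x3 = 0x3
type:12 @ bit 1 → (0xfcf8>>1)&0xfff = 0xe7c  ←
id:1 @ bit 0 → (0xfcf8>>0)&0x1 = 0x0
type signed 12b, MSB=1: 3708 - 4096 = -388

-388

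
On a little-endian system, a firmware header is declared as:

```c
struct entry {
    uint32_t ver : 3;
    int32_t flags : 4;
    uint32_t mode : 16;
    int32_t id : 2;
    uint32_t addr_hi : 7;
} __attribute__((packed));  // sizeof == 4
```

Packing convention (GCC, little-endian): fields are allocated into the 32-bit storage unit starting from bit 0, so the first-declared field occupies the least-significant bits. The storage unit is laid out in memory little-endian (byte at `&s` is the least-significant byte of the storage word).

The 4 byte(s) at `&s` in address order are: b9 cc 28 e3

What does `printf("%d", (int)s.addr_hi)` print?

[0]=0xb9 [1]=0xcc [2]=0x28 [3]=0xe3 (little-endian) → word 0xe328ccb9
ver:3 @ bit 0 → (0xe328ccb9>>0)&0x7 = 0x1
flags:4 @ bit 3 → (0xe328ccb9>>3)&0xf = 0x7
mode:16 @ bit 7 → (0xe328ccb9>>7)&0xffff = 0x5199
id:2 @ bit 23 → (0xe328ccb9>>23)&0x3 = 0x2
addr_hi:7 @ bit 25 → (0xe328ccb9>>25)&0x7f = 0x71  ←

113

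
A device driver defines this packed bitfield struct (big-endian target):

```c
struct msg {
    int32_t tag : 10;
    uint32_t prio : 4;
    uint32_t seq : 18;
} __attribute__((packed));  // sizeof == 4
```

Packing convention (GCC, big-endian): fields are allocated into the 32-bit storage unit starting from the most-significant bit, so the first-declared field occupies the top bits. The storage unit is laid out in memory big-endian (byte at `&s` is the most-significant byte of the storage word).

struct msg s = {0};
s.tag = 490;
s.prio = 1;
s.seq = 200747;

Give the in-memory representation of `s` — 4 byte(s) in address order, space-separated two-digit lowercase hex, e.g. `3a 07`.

tag (10b) val=490 bits=0x1ea at bit 22: 0x7a800000
prio (4b) val=1 bits=0x1 at bit 18: 0x7a840000
seq (18b) val=200747 bits=0x3102b at bit 0: 0x7a87102b
word = 0x7a87102b → big-endian bytes:
  [0]=0x7a  [1]=0x87  [2]=0x10  [3]=0x2b

7a 87 10 2b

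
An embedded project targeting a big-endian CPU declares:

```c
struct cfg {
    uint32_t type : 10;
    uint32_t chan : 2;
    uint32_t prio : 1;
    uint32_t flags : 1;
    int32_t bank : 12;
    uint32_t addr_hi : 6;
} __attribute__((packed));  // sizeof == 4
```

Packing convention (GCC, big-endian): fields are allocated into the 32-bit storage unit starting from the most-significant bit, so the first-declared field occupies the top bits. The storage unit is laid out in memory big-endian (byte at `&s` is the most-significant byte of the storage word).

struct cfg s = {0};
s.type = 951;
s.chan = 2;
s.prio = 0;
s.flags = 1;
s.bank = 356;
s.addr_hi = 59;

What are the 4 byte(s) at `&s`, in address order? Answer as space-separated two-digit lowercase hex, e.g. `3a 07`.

type (10b) val=951 bits=0x3b7 at bit 22: 0xedc00000
chan (2b) val=2 bits=0x2 at bit 20: 0xede00000
prio (1b) val=0 bits=0x0 at bit 19: 0xede00000
flags (1b) val=1 bits=0x1 at bit 18: 0xede40000
bank (12b) val=356 bits=0x164 at bit 6: 0xede45900
addr_hi (6b) val=59 bits=0x3b at bit 0: 0xede4593b
word = 0xede4593b → big-endian bytes:
  [0]=0xed  [1]=0xe4  [2]=0x59  [3]=0x3b

ed e4 59 3b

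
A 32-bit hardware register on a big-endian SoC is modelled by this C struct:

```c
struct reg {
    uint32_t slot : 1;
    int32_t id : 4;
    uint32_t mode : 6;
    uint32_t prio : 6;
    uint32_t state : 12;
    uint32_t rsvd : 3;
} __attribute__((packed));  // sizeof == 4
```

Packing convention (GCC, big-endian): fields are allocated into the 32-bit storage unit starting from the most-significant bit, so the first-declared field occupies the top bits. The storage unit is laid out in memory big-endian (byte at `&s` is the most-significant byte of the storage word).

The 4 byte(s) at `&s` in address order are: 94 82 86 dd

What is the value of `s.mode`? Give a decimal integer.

[0]=0x94 [1]=0x82 [2]=0x86 [3]=0xdd (big-endian) → word 0x948286dd
slot [31+:1] = (word>>31) & 0x1 = 1
id [27+:4] = (word>>27) & 0xf = 2
mode [21+:6] = (word>>21) & 0x3f = 36  ←
prio [15+:6] = (word>>15) & 0x3f = 5
state [3+:12] = (word>>3) & 0xfff = 219
rsvd [0+:3] = (word>>0) & 0x7 = 5

36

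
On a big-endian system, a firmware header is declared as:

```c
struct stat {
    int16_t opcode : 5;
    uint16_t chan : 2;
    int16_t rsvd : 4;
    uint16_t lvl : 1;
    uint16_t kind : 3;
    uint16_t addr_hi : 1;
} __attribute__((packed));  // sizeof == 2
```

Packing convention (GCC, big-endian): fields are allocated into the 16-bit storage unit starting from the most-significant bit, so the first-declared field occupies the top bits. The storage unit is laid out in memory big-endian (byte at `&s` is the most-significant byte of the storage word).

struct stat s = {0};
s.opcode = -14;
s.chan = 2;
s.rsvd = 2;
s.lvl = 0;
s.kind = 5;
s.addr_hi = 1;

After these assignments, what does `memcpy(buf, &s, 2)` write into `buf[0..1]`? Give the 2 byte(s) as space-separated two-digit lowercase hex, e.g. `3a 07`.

94 4b

opcode (5b) val=-14 bits=0x12 at bit 11: 0x9000
chan (2b) val=2 bits=0x2 at bit 9: 0x9400
rsvd (4b) val=2 bits=0x2 at bit 5: 0x9440
lvl (1b) val=0 bits=0x0 at bit 4: 0x9440
kind (3b) val=5 bits=0x5 at bit 1: 0x944a
addr_hi (1b) val=1 bits=0x1 at bit 0: 0x944b
word = 0x944b → big-endian bytes:
  [0]=0x94  [1]=0x4b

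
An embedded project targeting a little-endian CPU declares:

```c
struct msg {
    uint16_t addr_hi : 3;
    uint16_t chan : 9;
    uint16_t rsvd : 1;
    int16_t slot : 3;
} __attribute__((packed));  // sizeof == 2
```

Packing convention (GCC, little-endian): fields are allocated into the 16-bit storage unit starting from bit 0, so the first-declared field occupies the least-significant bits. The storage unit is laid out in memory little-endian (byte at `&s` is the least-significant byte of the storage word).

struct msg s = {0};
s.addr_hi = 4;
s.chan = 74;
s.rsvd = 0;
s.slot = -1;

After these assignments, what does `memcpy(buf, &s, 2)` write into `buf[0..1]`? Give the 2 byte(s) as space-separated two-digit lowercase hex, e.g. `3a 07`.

54 e2

addr_hi:3 = 4 → 0x4 << 0 → word 0x0004
chan:9 = 74 → 0x4a << 3 → word 0x0254
rsvd:1 = 0 → 0x0 << 12 → word 0x0254
slot:3 = -1 → 0x7 << 13 → word 0xe254
word = 0xe254 → little-endian bytes:
  [0]=0x54  [1]=0xe2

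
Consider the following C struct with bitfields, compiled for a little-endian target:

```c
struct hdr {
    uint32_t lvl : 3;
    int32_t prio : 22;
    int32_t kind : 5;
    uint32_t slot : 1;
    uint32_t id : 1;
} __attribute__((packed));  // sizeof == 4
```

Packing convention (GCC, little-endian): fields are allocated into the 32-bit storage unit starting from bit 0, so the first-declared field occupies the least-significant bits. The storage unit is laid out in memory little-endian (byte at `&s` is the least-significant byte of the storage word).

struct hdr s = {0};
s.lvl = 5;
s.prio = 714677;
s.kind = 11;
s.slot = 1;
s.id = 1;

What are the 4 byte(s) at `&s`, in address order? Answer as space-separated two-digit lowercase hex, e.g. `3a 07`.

lvl:3 = 5 → 0x5 << 0 → word 0x00000005
prio:22 = 714677 → 0xae7b5 << 3 → word 0x00573dad
kind:5 = 11 → 0xb << 25 → word 0x16573dad
slot:1 = 1 → 0x1 << 30 → word 0x56573dad
id:1 = 1 → 0x1 << 31 → word 0xd6573dad
word = 0xd6573dad → little-endian bytes:
  [0]=0xad  [1]=0x3d  [2]=0x57  [3]=0xd6

ad 3d 57 d6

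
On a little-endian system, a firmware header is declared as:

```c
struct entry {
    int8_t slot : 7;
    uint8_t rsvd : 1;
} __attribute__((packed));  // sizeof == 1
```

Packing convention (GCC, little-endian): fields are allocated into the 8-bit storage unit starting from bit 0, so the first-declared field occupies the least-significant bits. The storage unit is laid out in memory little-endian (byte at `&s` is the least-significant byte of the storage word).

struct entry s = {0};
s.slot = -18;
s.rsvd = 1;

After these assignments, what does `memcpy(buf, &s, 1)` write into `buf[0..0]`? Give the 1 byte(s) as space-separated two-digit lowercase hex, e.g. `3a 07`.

slot:7 = -18 → 0x6e << 0 → word 0x6e
rsvd:1 = 1 → 0x1 << 7 → word 0xee
word = 0xee → little-endian bytes:
  [0]=0xee

ee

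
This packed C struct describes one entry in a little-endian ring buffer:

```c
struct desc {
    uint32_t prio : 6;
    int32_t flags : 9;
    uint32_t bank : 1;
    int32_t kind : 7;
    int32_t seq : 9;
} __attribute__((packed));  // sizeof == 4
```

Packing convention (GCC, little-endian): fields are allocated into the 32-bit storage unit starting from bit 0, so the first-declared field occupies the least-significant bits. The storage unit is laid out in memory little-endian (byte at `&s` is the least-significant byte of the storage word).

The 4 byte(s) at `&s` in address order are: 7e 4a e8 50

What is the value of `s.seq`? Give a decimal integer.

[0]=0x7e [1]=0x4a [2]=0xe8 [3]=0x50 (little-endian) → word 0x50e84a7e
prio:6 @ bit 0 → (0x50e84a7e>>0)&0x3f = 0x3e
flags:9 @ bit 6 → (0x50e84a7e>>6)&0x1ff = 0x129
bank:1 @ bit 15 → (0x50e84a7e>>15)&0x1 = 0x0
kind:7 @ bit 16 → (0x50e84a7e>>16)&0x7f = 0x68
seq:9 @ bit 23 → (0x50e84a7e>>23)&0x1ff = 0xa1  ←
seq signed 9b, MSB=0: value = 161

161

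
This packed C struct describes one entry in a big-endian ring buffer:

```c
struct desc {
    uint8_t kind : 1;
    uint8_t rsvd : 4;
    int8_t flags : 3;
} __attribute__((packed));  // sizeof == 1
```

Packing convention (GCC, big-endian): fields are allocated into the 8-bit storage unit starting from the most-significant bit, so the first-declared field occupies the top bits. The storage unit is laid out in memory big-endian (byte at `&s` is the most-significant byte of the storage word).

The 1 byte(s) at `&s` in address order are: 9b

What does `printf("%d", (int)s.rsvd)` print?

3

[0]=0x9b (big-endian) → word 0x9b
kind:1 @ bit 7 → (0x9b>>7)&0x1 = 0x1
rsvd:4 @ bit 3 → (0x9b>>3)&0xf = 0x3  ←
flags:3 @ bit 0 → (0x9b>>0)&0x7 = 0x3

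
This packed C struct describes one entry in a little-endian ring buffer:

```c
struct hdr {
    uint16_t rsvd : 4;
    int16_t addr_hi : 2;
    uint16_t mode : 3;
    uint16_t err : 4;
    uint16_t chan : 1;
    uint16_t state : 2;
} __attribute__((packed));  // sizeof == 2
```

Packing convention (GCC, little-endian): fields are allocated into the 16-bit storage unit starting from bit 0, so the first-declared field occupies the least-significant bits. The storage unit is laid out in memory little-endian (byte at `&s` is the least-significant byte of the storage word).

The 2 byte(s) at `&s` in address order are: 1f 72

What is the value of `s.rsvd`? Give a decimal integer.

[0]=0x1f [1]=0x72 (little-endian) → word 0x721f
rsvd:4 @ bit 0 → (0x721f>>0)&0xf = 0xf  ←
addr_hi:2 @ bit 4 → (0x721f>>4)&0x3 = 0x1
mode:3 @ bit 6 → (0x721f>>6)&0x7 = 0x0
err:4 @ bit 9 → (0x721f>>9)&0xf = 0x9
chan:1 @ bit 13 → (0x721f>>13)&0x1 = 0x1
state:2 @ bit 14 → (0x721f>>14)&0x3 = 0x1

15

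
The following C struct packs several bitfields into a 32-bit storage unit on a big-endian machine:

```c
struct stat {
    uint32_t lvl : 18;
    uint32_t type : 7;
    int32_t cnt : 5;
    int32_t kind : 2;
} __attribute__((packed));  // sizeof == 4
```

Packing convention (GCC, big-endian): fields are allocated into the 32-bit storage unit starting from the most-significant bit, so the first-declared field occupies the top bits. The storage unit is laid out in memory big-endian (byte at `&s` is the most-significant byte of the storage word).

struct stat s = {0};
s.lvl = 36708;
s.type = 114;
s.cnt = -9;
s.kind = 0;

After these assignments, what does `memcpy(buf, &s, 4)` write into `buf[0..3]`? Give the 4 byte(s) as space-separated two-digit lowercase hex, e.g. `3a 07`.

23 d9 39 5c

lvl (18b) val=36708 bits=0x8f64 at bit 14: 0x23d90000
type (7b) val=114 bits=0x72 at bit 7: 0x23d93900
cnt (5b) val=-9 bits=0x17 at bit 2: 0x23d9395c
kind (2b) val=0 bits=0x0 at bit 0: 0x23d9395c
word = 0x23d9395c → big-endian bytes:
  [0]=0x23  [1]=0xd9  [2]=0x39  [3]=0x5c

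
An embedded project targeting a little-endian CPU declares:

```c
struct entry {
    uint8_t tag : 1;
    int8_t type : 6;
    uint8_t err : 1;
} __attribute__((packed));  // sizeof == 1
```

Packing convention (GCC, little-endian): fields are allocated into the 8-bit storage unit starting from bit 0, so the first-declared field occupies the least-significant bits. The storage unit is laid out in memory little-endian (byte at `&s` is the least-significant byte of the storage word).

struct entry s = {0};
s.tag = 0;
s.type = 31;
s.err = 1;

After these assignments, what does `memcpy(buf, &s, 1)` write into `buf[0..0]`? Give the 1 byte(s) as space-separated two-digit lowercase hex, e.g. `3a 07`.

tag:1 = 0 → 0x0 << 0 → word 0x00
type:6 = 31 → 0x1f << 1 → word 0x3e
err:1 = 1 → 0x1 << 7 → word 0xbe
word = 0xbe → little-endian bytes:
  [0]=0xbe

be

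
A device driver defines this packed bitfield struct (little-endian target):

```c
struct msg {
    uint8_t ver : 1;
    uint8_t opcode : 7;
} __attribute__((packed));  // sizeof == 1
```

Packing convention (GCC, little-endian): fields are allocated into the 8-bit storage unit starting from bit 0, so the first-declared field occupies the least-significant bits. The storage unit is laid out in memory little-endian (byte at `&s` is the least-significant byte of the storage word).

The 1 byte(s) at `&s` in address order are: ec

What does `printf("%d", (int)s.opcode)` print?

118

[0]=0xec (little-endian) → word 0xec
ver [0+:1] = (word>>0) & 0x1 = 0
opcode [1+:7] = (word>>1) & 0x7f = 118  ←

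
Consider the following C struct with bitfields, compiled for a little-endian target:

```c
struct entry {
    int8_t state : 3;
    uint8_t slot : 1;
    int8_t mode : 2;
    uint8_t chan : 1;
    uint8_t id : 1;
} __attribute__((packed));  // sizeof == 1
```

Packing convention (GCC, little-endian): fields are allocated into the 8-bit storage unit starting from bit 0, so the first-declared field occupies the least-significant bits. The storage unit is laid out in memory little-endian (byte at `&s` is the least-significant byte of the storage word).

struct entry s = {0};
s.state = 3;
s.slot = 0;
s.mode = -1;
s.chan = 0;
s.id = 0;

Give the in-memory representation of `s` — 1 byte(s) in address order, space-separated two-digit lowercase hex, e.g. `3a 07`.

state (3b) val=3 bits=0x3 at bit 0: 0x03
slot (1b) val=0 bits=0x0 at bit 3: 0x03
mode (2b) val=-1 bits=0x3 at bit 4: 0x33
chan (1b) val=0 bits=0x0 at bit 6: 0x33
id (1b) val=0 bits=0x0 at bit 7: 0x33
word = 0x33 → little-endian bytes:
  [0]=0x33

33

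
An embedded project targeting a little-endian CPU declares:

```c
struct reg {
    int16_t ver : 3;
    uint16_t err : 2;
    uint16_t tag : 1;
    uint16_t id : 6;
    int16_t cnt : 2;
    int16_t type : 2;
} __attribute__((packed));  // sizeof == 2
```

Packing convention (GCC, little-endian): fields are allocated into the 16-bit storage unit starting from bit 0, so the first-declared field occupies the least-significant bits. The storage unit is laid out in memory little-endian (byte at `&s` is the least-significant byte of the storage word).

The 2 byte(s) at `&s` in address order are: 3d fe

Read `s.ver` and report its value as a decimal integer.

[0]=0x3d [1]=0xfe (little-endian) → word 0xfe3d
ver:3 @ bit 0 → (0xfe3d>>0)&0x7 = 0x5  ←
err:2 @ bit 3 → (0xfe3d>>3)&0x3 = 0x3
tag:1 @ bit 5 → (0xfe3d>>5)&0x1 = 0x1
id:6 @ bit 6 → (0xfe3d>>6)&0x3f = 0x38
cnt:2 @ bit 12 → (0xfe3d>>12)&0x3 = 0x3
type:2 @ bit 14 → (0xfe3d>>14)&0x3 = 0x3
ver signed 3b, MSB=1: 5 - 8 = -3

-3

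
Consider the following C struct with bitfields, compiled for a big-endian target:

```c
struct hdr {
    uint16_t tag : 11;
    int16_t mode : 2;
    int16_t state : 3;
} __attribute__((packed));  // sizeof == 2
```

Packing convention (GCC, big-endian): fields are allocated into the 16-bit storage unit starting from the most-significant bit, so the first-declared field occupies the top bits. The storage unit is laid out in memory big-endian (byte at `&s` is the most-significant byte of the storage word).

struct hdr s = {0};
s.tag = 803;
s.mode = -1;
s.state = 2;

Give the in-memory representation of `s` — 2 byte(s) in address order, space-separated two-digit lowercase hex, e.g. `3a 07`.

tag (11b) val=803 bits=0x323 at bit 5: 0x6460
mode (2b) val=-1 bits=0x3 at bit 3: 0x6478
state (3b) val=2 bits=0x2 at bit 0: 0x647a
word = 0x647a → big-endian bytes:
  [0]=0x64  [1]=0x7a

64 7a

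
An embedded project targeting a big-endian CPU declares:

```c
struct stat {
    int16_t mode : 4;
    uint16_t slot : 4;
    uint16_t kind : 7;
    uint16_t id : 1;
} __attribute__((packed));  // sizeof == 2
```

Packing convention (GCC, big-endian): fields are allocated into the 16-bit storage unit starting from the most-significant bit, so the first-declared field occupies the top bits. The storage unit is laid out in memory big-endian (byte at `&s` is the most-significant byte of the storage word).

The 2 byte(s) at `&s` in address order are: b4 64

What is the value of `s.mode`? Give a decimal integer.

-5

[0]=0xb4 [1]=0x64 (big-endian) → word 0xb464
mode:4 @ bit 12 → (0xb464>>12)&0xf = 0xb  ←
slot:4 @ bit 8 → (0xb464>>8)&0xf = 0x4
kind:7 @ bit 1 → (0xb464>>1)&0x7f = 0x32
id:1 @ bit 0 → (0xb464>>0)&0x1 = 0x0
mode signed 4b, MSB=1: 11 - 16 = -5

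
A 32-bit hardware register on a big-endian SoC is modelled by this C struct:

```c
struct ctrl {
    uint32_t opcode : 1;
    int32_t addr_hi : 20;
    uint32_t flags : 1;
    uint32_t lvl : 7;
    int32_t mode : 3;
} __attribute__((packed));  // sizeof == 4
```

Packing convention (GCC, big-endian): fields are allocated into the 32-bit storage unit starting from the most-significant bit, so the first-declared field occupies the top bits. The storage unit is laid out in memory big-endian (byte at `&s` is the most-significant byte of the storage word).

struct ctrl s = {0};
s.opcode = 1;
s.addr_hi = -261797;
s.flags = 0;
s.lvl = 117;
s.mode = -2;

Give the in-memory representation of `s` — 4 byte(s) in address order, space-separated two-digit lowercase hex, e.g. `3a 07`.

e0 0a db ae

opcode:1 = 1 → 0x1 << 31 → word 0x80000000
addr_hi:20 = -261797 → 0xc015b << 11 → word 0xe00ad800
flags:1 = 0 → 0x0 << 10 → word 0xe00ad800
lvl:7 = 117 → 0x75 << 3 → word 0xe00adba8
mode:3 = -2 → 0x6 << 0 → word 0xe00adbae
word = 0xe00adbae → big-endian bytes:
  [0]=0xe0  [1]=0x0a  [2]=0xdb  [3]=0xae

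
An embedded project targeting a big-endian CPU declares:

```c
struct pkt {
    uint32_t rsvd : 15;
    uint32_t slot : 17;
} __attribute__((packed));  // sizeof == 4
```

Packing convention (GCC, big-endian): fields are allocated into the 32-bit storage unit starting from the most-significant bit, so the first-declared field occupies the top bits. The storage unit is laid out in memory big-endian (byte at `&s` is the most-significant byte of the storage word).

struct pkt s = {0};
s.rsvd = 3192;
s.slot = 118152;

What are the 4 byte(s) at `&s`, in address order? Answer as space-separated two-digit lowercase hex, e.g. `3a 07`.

18 f1 cd 88

rsvd (15b) val=3192 bits=0xc78 at bit 17: 0x18f00000
slot (17b) val=118152 bits=0x1cd88 at bit 0: 0x18f1cd88
word = 0x18f1cd88 → big-endian bytes:
  [0]=0x18  [1]=0xf1  [2]=0xcd  [3]=0x88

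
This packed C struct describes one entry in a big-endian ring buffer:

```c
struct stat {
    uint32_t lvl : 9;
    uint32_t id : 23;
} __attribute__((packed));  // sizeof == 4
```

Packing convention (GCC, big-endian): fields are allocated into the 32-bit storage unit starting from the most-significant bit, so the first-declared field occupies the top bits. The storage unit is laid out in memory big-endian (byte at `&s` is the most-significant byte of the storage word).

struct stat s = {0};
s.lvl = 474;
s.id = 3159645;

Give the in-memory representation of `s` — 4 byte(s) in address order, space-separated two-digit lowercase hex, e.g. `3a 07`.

[23+:9] lvl=474 & 0x1ff = 0x1da; word=0xed000000
[0+:23] id=3159645 & 0x7fffff = 0x30365d; word=0xed30365d
word = 0xed30365d → big-endian bytes:
  [0]=0xed  [1]=0x30  [2]=0x36  [3]=0x5d

ed 30 36 5d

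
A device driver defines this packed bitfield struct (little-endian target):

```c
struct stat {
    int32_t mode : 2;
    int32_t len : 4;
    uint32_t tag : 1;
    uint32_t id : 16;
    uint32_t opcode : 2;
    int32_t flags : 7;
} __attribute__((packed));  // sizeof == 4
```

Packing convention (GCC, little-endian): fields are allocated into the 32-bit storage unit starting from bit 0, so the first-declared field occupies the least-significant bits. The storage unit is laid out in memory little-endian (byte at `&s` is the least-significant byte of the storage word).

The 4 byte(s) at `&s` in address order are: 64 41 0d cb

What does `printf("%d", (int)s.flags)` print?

-27

[0]=0x64 [1]=0x41 [2]=0x0d [3]=0xcb (little-endian) → word 0xcb0d4164
mode:2 @ bit 0 → (0xcb0d4164>>0)&0x3 = 0x0
len:4 @ bit 2 → (0xcb0d4164>>2)&0xf = 0x9
tag:1 @ bit 6 → (0xcb0d4164>>6)&0x1 = 0x1
id:16 @ bit 7 → (0xcb0d4164>>7)&0xffff = 0x1a82
opcode:2 @ bit 23 → (0xcb0d4164>>23)&0x3 = 0x2
flags:7 @ bit 25 → (0xcb0d4164>>25)&0x7f = 0x65  ←
flags signed 7b, MSB=1: 101 - 128 = -27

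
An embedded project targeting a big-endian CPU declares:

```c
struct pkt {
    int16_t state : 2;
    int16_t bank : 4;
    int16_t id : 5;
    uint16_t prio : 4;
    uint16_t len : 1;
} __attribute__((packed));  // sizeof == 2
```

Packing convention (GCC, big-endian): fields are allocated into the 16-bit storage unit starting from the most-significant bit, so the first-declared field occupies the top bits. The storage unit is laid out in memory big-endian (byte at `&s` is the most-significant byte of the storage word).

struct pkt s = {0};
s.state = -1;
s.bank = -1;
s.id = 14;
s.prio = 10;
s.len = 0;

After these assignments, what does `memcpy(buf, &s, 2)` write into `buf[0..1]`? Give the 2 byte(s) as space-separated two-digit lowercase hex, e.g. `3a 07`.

[14+:2] state=-1 & 0x3 = 0x3; word=0xc000
[10+:4] bank=-1 & 0xf = 0xf; word=0xfc00
[5+:5] id=14 & 0x1f = 0xe; word=0xfdc0
[1+:4] prio=10 & 0xf = 0xa; word=0xfdd4
[0+:1] len=0 & 0x1 = 0x0; word=0xfdd4
word = 0xfdd4 → big-endian bytes:
  [0]=0xfd  [1]=0xd4

fd d4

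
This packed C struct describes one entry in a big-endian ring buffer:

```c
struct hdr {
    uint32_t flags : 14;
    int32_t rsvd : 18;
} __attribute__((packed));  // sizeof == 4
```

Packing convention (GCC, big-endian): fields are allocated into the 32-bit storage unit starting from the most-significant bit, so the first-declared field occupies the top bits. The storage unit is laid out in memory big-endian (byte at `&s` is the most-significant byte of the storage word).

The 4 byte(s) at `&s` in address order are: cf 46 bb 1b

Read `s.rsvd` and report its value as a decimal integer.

[0]=0xcf [1]=0x46 [2]=0xbb [3]=0x1b (big-endian) → word 0xcf46bb1b
flags [18+:14] = (word>>18) & 0x3fff = 13265
rsvd [0+:18] = (word>>0) & 0x3ffff = 178971  ←
rsvd signed 18b, MSB=1: 178971 - 262144 = -83173

-83173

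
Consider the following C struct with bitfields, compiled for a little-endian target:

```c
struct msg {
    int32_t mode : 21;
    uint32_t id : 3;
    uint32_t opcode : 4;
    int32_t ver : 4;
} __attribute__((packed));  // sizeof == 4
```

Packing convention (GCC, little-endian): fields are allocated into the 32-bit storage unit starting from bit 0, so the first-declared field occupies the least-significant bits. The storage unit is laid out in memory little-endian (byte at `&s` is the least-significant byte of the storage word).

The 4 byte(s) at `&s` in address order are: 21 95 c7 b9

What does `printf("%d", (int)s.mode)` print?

[0]=0x21 [1]=0x95 [2]=0xc7 [3]=0xb9 (little-endian) → word 0xb9c79521
mode [0+:21] = (word>>0) & 0x1fffff = 496929  ←
id [21+:3] = (word>>21) & 0x7 = 6
opcode [24+:4] = (word>>24) & 0xf = 9
ver [28+:4] = (word>>28) & 0xf = 11
mode signed 21b, MSB=0: value = 496929

496929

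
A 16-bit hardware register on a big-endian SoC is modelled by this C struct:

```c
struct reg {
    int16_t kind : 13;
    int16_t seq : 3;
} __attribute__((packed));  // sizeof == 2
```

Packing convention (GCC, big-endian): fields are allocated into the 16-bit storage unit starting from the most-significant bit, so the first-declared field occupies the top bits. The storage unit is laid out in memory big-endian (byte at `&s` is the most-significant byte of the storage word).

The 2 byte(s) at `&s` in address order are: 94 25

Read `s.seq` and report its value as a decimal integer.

-3

[0]=0x94 [1]=0x25 (big-endian) → word 0x9425
kind:13 @ bit 3 → (0x9425>>3)&0x1fff = 0x1284
seq:3 @ bit 0 → (0x9425>>0)&0x7 = 0x5  ←
seq signed 3b, MSB=1: 5 - 8 = -3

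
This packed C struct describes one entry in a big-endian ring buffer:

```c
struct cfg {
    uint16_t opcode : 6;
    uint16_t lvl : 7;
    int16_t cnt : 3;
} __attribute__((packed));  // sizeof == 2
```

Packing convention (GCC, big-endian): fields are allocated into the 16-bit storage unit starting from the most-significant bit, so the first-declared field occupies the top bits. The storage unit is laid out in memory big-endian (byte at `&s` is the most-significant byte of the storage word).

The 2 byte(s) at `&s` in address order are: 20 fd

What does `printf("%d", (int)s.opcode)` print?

[0]=0x20 [1]=0xfd (big-endian) → word 0x20fd
opcode:6 @ bit 10 → (0x20fd>>10)&0x3f = 0x8  ←
lvl:7 @ bit 3 → (0x20fd>>3)&0x7f = 0x1f
cnt:3 @ bit 0 → (0x20fd>>0)&0x7 = 0x5

8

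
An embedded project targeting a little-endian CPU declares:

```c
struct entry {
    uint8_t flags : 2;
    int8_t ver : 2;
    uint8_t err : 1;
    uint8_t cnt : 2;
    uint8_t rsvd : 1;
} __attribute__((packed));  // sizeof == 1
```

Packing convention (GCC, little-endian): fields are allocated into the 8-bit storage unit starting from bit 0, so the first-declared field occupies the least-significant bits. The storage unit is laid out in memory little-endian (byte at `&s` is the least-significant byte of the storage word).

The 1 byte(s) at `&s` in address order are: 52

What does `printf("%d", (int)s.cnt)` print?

[0]=0x52 (little-endian) → word 0x52
flags:2 @ bit 0 → (0x52>>0)&0x3 = 0x2
ver:2 @ bit 2 → (0x52>>2)&0x3 = 0x0
err:1 @ bit 4 → (0x52>>4)&0x1 = 0x1
cnt:2 @ bit 5 → (0x52>>5)&0x3 = 0x2  ←
rsvd:1 @ bit 7 → (0x52>>7)&0x1 = 0x0

2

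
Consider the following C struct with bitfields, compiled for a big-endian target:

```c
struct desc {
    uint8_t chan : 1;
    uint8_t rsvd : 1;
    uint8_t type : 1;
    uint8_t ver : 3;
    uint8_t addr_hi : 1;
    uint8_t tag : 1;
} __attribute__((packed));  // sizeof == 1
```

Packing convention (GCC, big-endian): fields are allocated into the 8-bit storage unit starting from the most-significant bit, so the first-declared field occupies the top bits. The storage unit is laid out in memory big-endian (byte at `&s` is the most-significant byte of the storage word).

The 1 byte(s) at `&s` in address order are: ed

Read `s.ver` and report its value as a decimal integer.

[0]=0xed (big-endian) → word 0xed
chan:1 @ bit 7 → (0xed>>7)&0x1 = 0x1
rsvd:1 @ bit 6 → (0xed>>6)&0x1 = 0x1
type:1 @ bit 5 → (0xed>>5)&0x1 = 0x1
ver:3 @ bit 2 → (0xed>>2)&0x7 = 0x3  ←
addr_hi:1 @ bit 1 → (0xed>>1)&0x1 = 0x0
tag:1 @ bit 0 → (0xed>>0)&0x1 = 0x1

3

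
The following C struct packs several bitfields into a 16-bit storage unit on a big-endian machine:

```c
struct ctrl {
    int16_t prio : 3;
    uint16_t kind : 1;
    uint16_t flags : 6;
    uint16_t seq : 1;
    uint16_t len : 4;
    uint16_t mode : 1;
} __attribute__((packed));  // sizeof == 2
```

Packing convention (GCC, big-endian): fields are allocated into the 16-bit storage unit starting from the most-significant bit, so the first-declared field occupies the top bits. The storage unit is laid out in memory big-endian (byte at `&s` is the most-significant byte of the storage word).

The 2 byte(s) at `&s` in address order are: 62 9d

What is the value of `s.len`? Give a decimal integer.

[0]=0x62 [1]=0x9d (big-endian) → word 0x629d
prio:3 @ bit 13 → (0x629d>>13)&0x7 = 0x3
kind:1 @ bit 12 → (0x629d>>12)&0x1 = 0x0
flags:6 @ bit 6 → (0x629d>>6)&0x3f = 0xa
seq:1 @ bit 5 → (0x629d>>5)&0x1 = 0x0
len:4 @ bit 1 → (0x629d>>1)&0xf = 0xe  ←
mode:1 @ bit 0 → (0x629d>>0)&0x1 = 0x1

14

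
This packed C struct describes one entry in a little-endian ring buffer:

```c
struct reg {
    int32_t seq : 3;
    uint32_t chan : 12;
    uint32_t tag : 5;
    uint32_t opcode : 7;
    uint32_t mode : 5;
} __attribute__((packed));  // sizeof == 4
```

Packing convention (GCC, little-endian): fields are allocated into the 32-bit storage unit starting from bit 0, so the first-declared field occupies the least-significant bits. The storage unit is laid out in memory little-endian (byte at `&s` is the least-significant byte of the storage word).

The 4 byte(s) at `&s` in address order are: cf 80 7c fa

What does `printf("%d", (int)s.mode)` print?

[0]=0xcf [1]=0x80 [2]=0x7c [3]=0xfa (little-endian) → word 0xfa7c80cf
seq [0+:3] = (word>>0) & 0x7 = 7
chan [3+:12] = (word>>3) & 0xfff = 25
tag [15+:5] = (word>>15) & 0x1f = 25
opcode [20+:7] = (word>>20) & 0x7f = 39
mode [27+:5] = (word>>27) & 0x1f = 31  ←

31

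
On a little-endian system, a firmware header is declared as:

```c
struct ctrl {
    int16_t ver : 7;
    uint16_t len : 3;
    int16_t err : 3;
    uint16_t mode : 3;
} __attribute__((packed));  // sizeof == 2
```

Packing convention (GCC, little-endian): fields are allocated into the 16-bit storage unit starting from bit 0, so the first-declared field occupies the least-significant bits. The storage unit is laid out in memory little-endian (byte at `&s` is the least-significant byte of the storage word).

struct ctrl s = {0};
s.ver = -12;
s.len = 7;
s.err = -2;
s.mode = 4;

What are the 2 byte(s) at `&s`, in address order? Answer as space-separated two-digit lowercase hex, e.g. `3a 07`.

ver (7b) val=-12 bits=0x74 at bit 0: 0x0074
len (3b) val=7 bits=0x7 at bit 7: 0x03f4
err (3b) val=-2 bits=0x6 at bit 10: 0x1bf4
mode (3b) val=4 bits=0x4 at bit 13: 0x9bf4
word = 0x9bf4 → little-endian bytes:
  [0]=0xf4  [1]=0x9b

f4 9b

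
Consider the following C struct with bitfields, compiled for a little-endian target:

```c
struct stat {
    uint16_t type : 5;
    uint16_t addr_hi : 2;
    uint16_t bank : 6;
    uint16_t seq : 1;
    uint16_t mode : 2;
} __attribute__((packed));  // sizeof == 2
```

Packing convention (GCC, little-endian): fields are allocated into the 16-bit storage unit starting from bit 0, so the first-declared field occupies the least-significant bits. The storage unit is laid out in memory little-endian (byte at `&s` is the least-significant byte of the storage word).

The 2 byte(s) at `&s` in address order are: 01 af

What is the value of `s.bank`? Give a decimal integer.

30

[0]=0x01 [1]=0xaf (little-endian) → word 0xaf01
type:5 @ bit 0 → (0xaf01>>0)&0x1f = 0x1
addr_hi:2 @ bit 5 → (0xaf01>>5)&0x3 = 0x0
bank:6 @ bit 7 → (0xaf01>>7)&0x3f = 0x1e  ←
seq:1 @ bit 13 → (0xaf01>>13)&0x1 = 0x1
mode:2 @ bit 14 → (0xaf01>>14)&0x3 = 0x2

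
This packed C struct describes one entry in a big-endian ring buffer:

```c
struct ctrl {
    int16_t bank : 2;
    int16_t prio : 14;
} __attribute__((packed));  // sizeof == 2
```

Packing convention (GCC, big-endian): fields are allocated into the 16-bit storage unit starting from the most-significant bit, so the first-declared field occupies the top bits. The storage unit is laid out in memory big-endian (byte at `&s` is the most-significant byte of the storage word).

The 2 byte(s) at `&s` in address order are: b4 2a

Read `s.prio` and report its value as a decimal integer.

[0]=0xb4 [1]=0x2a (big-endian) → word 0xb42a
bank [14+:2] = (word>>14) & 0x3 = 2
prio [0+:14] = (word>>0) & 0x3fff = 13354  ←
prio signed 14b, MSB=1: 13354 - 16384 = -3030

-3030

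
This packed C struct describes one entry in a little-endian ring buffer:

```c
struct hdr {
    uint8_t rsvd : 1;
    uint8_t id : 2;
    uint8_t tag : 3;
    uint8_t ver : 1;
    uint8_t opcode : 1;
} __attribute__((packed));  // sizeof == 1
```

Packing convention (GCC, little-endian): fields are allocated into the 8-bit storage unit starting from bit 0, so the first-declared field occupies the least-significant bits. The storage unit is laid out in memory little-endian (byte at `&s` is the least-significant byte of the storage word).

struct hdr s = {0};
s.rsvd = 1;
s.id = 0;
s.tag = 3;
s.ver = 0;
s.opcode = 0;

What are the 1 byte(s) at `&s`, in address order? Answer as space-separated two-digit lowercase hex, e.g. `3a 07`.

19

[0+:1] rsvd=1 & 0x1 = 0x1; word=0x01
[1+:2] id=0 & 0x3 = 0x0; word=0x01
[3+:3] tag=3 & 0x7 = 0x3; word=0x19
[6+:1] ver=0 & 0x1 = 0x0; word=0x19
[7+:1] opcode=0 & 0x1 = 0x0; word=0x19
word = 0x19 → little-endian bytes:
  [0]=0x19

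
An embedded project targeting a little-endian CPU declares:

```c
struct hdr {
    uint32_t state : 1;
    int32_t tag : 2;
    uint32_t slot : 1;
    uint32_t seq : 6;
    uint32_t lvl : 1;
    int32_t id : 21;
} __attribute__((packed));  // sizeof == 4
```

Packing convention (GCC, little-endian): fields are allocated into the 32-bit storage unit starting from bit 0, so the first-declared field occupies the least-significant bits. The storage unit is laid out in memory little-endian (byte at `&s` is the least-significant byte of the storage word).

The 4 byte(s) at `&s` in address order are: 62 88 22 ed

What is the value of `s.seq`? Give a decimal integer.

[0]=0x62 [1]=0x88 [2]=0x22 [3]=0xed (little-endian) → word 0xed228862
state:1 @ bit 0 → (0xed228862>>0)&0x1 = 0x0
tag:2 @ bit 1 → (0xed228862>>1)&0x3 = 0x1
slot:1 @ bit 3 → (0xed228862>>3)&0x1 = 0x0
seq:6 @ bit 4 → (0xed228862>>4)&0x3f = 0x6  ←
lvl:1 @ bit 10 → (0xed228862>>10)&0x1 = 0x0
id:21 @ bit 11 → (0xed228862>>11)&0x1fffff = 0x1da451

6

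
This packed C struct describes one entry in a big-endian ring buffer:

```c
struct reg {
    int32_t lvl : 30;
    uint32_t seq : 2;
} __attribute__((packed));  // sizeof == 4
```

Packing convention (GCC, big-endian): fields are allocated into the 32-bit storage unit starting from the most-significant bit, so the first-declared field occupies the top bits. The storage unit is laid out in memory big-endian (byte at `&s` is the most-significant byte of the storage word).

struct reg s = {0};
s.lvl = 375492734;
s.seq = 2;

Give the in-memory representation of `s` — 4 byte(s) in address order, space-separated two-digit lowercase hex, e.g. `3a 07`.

[2+:30] lvl=375492734 & 0x3fffffff = 0x1661907e; word=0x598641f8
[0+:2] seq=2 & 0x3 = 0x2; word=0x598641fa
word = 0x598641fa → big-endian bytes:
  [0]=0x59  [1]=0x86  [2]=0x41  [3]=0xfa

59 86 41 fa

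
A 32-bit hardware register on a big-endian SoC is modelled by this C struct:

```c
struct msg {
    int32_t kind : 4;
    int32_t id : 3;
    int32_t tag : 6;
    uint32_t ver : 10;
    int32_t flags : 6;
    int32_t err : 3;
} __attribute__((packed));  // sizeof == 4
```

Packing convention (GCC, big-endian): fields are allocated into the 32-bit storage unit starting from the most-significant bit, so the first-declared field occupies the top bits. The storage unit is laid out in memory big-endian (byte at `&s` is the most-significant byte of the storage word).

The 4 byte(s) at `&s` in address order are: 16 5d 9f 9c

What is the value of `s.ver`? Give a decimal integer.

[0]=0x16 [1]=0x5d [2]=0x9f [3]=0x9c (big-endian) → word 0x165d9f9c
kind:4 @ bit 28 → (0x165d9f9c>>28)&0xf = 0x1
id:3 @ bit 25 → (0x165d9f9c>>25)&0x7 = 0x3
tag:6 @ bit 19 → (0x165d9f9c>>19)&0x3f = 0xb
ver:10 @ bit 9 → (0x165d9f9c>>9)&0x3ff = 0x2cf  ←
flags:6 @ bit 3 → (0x165d9f9c>>3)&0x3f = 0x33
err:3 @ bit 0 → (0x165d9f9c>>0)&0x7 = 0x4

719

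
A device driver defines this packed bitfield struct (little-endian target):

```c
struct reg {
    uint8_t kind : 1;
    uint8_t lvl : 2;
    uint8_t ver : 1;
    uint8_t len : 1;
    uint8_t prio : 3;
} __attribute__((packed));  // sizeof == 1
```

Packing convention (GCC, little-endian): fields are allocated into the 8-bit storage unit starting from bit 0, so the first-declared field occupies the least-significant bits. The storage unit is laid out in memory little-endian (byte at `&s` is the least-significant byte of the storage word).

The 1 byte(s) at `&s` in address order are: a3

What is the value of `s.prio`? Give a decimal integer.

[0]=0xa3 (little-endian) → word 0xa3
kind [0+:1] = (word>>0) & 0x1 = 1
lvl [1+:2] = (word>>1) & 0x3 = 1
ver [3+:1] = (word>>3) & 0x1 = 0
len [4+:1] = (word>>4) & 0x1 = 0
prio [5+:3] = (word>>5) & 0x7 = 5  ←

5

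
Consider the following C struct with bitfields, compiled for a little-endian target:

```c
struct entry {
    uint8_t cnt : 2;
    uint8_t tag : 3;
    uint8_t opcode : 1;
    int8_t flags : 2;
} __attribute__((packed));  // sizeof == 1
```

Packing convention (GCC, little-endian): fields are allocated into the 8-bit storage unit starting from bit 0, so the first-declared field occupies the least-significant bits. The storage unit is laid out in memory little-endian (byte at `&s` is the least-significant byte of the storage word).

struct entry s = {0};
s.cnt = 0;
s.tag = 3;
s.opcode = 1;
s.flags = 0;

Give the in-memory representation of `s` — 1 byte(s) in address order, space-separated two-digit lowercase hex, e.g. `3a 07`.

cnt (2b) val=0 bits=0x0 at bit 0: 0x00
tag (3b) val=3 bits=0x3 at bit 2: 0x0c
opcode (1b) val=1 bits=0x1 at bit 5: 0x2c
flags (2b) val=0 bits=0x0 at bit 6: 0x2c
word = 0x2c → little-endian bytes:
  [0]=0x2c

2c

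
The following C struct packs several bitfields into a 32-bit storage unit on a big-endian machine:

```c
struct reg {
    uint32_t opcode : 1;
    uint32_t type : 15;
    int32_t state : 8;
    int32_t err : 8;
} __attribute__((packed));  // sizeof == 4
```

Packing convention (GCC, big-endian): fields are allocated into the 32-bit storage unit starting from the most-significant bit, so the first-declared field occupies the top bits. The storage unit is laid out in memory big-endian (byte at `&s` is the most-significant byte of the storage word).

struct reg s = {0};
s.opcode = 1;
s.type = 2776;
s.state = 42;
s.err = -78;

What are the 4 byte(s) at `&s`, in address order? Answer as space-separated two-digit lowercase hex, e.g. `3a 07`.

opcode (1b) val=1 bits=0x1 at bit 31: 0x80000000
type (15b) val=2776 bits=0xad8 at bit 16: 0x8ad80000
state (8b) val=42 bits=0x2a at bit 8: 0x8ad82a00
err (8b) val=-78 bits=0xb2 at bit 0: 0x8ad82ab2
word = 0x8ad82ab2 → big-endian bytes:
  [0]=0x8a  [1]=0xd8  [2]=0x2a  [3]=0xb2

8a d8 2a b2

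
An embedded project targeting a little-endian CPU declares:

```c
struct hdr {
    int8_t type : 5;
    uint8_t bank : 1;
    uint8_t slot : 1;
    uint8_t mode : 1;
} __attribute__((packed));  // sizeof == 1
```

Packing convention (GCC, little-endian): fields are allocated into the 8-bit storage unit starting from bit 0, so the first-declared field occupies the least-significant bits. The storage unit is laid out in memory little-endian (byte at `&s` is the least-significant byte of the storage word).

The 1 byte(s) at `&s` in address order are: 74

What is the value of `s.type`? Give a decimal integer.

[0]=0x74 (little-endian) → word 0x74
type [0+:5] = (word>>0) & 0x1f = 20  ←
bank [5+:1] = (word>>5) & 0x1 = 1
slot [6+:1] = (word>>6) & 0x1 = 1
mode [7+:1] = (word>>7) & 0x1 = 0
type signed 5b, MSB=1: 20 - 32 = -12

-12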